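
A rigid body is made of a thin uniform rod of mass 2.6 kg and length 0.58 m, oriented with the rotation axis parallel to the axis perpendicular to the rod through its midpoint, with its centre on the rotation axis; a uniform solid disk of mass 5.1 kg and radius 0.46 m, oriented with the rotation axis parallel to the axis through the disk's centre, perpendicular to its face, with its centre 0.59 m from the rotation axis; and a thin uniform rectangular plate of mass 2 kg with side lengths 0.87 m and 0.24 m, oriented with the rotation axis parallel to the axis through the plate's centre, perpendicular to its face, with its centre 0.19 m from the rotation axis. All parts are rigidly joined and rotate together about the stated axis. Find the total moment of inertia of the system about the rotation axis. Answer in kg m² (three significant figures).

2.60

Thin rod: I_cm = (1/12)ML² = (1/12)(2.6)(0.58)² = 0.072887 kg m²; axis through the centre, so I = 0.072887 kg m².
Solid disk: I_cm = (1/2)MR² = (1/2)(5.1)(0.46)² = 0.53958 kg m²; centre at d = 0.59 m, so the parallel axis theorem gives I = 0.53958 + (5.1)(0.59)² = 2.3149 kg m².
Rectangular plate: I_cm = (1/12)M(a²+b²) = (1/12)(2)[(0.87)² + (0.24)²] = 0.13575 kg m²; centre at d = 0.19 m, so the parallel axis theorem gives I = 0.13575 + (2)(0.19)² = 0.20795 kg m².
Total I = 0.072887 + 2.3149 + 0.20795 = 2.5957 kg m².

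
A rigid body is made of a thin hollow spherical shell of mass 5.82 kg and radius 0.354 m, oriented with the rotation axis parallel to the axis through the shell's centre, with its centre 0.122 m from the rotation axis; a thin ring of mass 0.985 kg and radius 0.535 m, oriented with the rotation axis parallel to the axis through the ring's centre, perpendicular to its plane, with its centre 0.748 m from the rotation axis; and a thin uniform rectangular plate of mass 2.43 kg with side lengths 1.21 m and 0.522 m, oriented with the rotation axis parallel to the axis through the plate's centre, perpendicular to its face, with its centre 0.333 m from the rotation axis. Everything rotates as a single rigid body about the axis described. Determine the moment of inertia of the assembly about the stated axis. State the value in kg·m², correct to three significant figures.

2.03

Spherical shell: I_cm = (2/3)MR² = (2/3)(5.82)(0.354)² = 0.48623 kg·m²; centre at d = 0.122 m, so I = I_cm + Md² gives I = 0.48623 + (5.82)(0.122)² = 0.57285 kg·m².
Thin ring: I_cm = MR² = (0.985)(0.535)² = 0.28193 kg·m²; centre at d = 0.748 m, so I = I_cm + Md² gives I = 0.28193 + (0.985)(0.748)² = 0.83304 kg·m².
Rectangular plate: I_cm = (1/12)M(a²+b²) = (1/12)(2.43)[(1.21)² + (0.522)²] = 0.35166 kg·m²; centre at d = 0.333 m, so I = I_cm + Md² gives I = 0.35166 + (2.43)(0.333)² = 0.62112 kg·m².
Total I = 0.57285 + 0.83304 + 0.62112 = 2.027 kg·m².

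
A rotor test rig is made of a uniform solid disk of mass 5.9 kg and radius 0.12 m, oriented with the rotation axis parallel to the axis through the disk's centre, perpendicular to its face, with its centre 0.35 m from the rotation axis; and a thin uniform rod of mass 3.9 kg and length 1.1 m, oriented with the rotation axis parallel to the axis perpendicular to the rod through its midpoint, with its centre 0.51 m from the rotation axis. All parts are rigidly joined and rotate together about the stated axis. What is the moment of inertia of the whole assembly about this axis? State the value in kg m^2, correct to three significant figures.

2.17

Solid disk: I_cm = (1/2)MR² = (1/2)(5.9)(0.12)² = 0.04248 kg m^2; centre at d = 0.35 m, so the parallel axis theorem gives I = 0.04248 + (5.9)(0.35)² = 0.76523 kg m^2.
Thin rod: I_cm = (1/12)ML² = (1/12)(3.9)(1.1)² = 0.39325 kg m^2; centre at d = 0.51 m, so the parallel axis theorem gives I = 0.39325 + (3.9)(0.51)² = 1.4076 kg m^2.
Total I = 0.76523 + 1.4076 = 2.1729 kg m^2.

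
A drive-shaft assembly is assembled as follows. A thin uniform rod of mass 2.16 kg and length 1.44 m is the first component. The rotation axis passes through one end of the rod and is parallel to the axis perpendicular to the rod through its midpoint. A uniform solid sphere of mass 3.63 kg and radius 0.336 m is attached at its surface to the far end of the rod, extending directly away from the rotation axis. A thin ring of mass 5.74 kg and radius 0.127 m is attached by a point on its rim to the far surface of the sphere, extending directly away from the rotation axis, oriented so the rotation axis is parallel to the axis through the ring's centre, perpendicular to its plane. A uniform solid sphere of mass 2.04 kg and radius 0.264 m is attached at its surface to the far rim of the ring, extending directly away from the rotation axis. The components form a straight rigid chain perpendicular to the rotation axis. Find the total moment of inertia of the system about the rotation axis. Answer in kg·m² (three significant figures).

56.1

Thin rod: I_cm = (1/12)ML² = (1/12)(2.16)(1.44)² = 0.37325 kg·m²; centre at d = 0.72 m, so I = I_cm + Md² gives I = 0.37325 + (2.16)(0.72)² = 1.493 kg·m².
Solid sphere: I_cm = (2/5)MR² = (2/5)(3.63)(0.336)² = 0.16392 kg·m²; centre at d = 0.72 + 0.72 + 0.336 = 1.776 m, so I = I_cm + Md² gives I = 0.16392 + (3.63)(1.776)² = 11.614 kg·m².
Thin ring: I_cm = MR² = (5.74)(0.127)² = 0.09258 kg·m²; centre at d = 0.72 + 0.72 + 0.336 + 0.336 + 0.127 = 2.239 m, so I = I_cm + Md² gives I = 0.09258 + (5.74)(2.239)² = 28.868 kg·m².
Solid sphere: I_cm = (2/5)MR² = (2/5)(2.04)(0.264)² = 0.056872 kg·m²; centre at d = 0.72 + 0.72 + 0.336 + 0.336 + 0.127 + 0.127 + 0.264 = 2.63 m, so I = I_cm + Md² gives I = 0.056872 + (2.04)(2.63)² = 14.167 kg·m².
Total I = 1.493 + 11.614 + 28.868 + 14.167 = 56.142 kg·m².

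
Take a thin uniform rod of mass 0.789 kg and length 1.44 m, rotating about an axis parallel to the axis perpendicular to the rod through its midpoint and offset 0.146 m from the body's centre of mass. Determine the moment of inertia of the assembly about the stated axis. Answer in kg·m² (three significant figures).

I_cm = (1/12)ML² = (1/12)(0.789)(1.44)² = 0.13634 kg·m²; centre at d = 0.146 m, so the parallel axis theorem gives I = 0.13634 + (0.789)(0.146)² = 0.15316 kg·m².

0.153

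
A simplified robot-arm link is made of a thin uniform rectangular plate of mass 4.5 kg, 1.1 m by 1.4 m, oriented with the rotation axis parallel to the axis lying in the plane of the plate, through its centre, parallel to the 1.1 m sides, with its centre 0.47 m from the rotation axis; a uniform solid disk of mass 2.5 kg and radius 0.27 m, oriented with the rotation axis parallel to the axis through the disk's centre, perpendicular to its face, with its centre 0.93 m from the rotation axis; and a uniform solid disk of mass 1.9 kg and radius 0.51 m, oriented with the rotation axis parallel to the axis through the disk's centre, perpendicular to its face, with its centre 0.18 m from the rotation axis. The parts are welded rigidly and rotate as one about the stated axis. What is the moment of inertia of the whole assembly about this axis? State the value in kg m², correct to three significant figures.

Rectangular plate: I_cm = (1/12)Mb² = (1/12)(4.5)(1.4)² = 0.735 kg m²; centre at d = 0.47 m, so I = I_cm + Md² gives I = 0.735 + (4.5)(0.47)² = 1.729 kg m².
Solid disk: I_cm = (1/2)MR² = (1/2)(2.5)(0.27)² = 0.091125 kg m²; centre at d = 0.93 m, so I = I_cm + Md² gives I = 0.091125 + (2.5)(0.93)² = 2.2534 kg m².
Solid disk: I_cm = (1/2)MR² = (1/2)(1.9)(0.51)² = 0.24709 kg m²; centre at d = 0.18 m, so I = I_cm + Md² gives I = 0.24709 + (1.9)(0.18)² = 0.30865 kg m².
Total I = 1.729 + 2.2534 + 0.30865 = 4.2911 kg m².

4.29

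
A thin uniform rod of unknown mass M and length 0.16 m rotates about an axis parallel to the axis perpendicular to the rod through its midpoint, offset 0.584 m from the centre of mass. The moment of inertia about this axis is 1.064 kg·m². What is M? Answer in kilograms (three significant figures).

3.10

I = I_cm + Md² = (1/12)ML² + Md² = M·[0.0833333·(0.16)² + (0.584)²] = M·0.34319.
So M = 1.064 / 0.34319 = 3.1003 kg.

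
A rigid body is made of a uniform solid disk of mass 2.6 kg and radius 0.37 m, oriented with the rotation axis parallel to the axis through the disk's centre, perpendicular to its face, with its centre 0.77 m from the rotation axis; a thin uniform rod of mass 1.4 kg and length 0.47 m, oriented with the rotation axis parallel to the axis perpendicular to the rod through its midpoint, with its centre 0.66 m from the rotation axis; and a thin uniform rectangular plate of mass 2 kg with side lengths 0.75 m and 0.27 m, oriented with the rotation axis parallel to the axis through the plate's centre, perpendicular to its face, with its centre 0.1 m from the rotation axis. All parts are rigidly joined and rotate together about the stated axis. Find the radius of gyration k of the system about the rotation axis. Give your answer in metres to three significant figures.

0.643

Solid disk: I_cm = (1/2)MR² = (1/2)(2.6)(0.37)² = 0.17797 kg m^2; centre at d = 0.77 m, so I = I_cm + Md² gives I = 0.17797 + (2.6)(0.77)² = 1.7195 kg m^2.
Thin rod: I_cm = (1/12)ML² = (1/12)(1.4)(0.47)² = 0.025772 kg m^2; centre at d = 0.66 m, so I = I_cm + Md² gives I = 0.025772 + (1.4)(0.66)² = 0.63561 kg m^2.
Rectangular plate: I_cm = (1/12)M(a²+b²) = (1/12)(2)[(0.75)² + (0.27)²] = 0.1059 kg m^2; centre at d = 0.1 m, so I = I_cm + Md² gives I = 0.1059 + (2)(0.1)² = 0.1259 kg m^2.
Total I = 2.481 kg m^2; total mass M = 6 kg.
k = √(I/M) = √(2.481/6) = 0.64304 m.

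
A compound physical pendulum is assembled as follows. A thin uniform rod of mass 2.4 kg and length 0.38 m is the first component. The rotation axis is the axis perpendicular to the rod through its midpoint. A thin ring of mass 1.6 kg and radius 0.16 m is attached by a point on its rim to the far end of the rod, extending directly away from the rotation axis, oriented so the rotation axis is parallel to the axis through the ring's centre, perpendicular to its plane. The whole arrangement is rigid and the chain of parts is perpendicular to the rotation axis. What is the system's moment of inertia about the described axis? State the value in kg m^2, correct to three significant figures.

Thin rod: I_cm = (1/12)ML² = (1/12)(2.4)(0.38)² = 0.02888 kg m^2; axis through the centre, so I = 0.02888 kg m^2.
Thin ring: I_cm = MR² = (1.6)(0.16)² = 0.04096 kg m^2; centre at d = 0.19 + 0.16 = 0.35 m, so the parallel axis theorem gives I = 0.04096 + (1.6)(0.35)² = 0.23696 kg m^2.
Total I = 0.02888 + 0.23696 = 0.26584 kg m^2.

0.266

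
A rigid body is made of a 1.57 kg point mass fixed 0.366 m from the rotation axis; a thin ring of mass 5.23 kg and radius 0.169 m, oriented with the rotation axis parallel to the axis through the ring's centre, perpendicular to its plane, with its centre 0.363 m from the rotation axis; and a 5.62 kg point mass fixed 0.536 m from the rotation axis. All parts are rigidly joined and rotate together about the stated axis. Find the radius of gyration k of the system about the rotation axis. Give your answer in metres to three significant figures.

0.463

Point mass: I_cm = 0; centre at d = 0.366 m, so the parallel axis theorem gives I = 0 + (1.57)(0.366)² = 0.21031 kg m^2.
Thin ring: I_cm = MR² = (5.23)(0.169)² = 0.14937 kg m^2; centre at d = 0.363 m, so the parallel axis theorem gives I = 0.14937 + (5.23)(0.363)² = 0.83853 kg m^2.
Point mass: I_cm = 0; centre at d = 0.536 m, so the parallel axis theorem gives I = 0 + (5.62)(0.536)² = 1.6146 kg m^2.
Total I = 2.6634 kg m^2; total mass M = 12.42 kg.
k = √(I/M) = √(2.6634/12.42) = 0.46308 m.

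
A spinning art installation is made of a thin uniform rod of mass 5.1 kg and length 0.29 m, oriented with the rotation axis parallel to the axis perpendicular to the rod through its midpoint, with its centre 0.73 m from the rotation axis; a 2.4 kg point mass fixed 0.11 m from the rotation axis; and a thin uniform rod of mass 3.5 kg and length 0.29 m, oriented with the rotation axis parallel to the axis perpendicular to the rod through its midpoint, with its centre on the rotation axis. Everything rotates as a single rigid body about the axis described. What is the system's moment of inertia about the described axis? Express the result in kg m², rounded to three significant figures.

Thin rod: I_cm = (1/12)ML² = (1/12)(5.1)(0.29)² = 0.035742 kg m²; centre at d = 0.73 m, so I = I_cm + Md² gives I = 0.035742 + (5.1)(0.73)² = 2.7535 kg m².
Point mass: I_cm = 0; centre at d = 0.11 m, so I = I_cm + Md² gives I = 0 + (2.4)(0.11)² = 0.02904 kg m².
Thin rod: I_cm = (1/12)ML² = (1/12)(3.5)(0.29)² = 0.024529 kg m²; axis through the centre, so I = 0.024529 kg m².
Total I = 2.7535 + 0.02904 + 0.024529 = 2.8071 kg m².

2.81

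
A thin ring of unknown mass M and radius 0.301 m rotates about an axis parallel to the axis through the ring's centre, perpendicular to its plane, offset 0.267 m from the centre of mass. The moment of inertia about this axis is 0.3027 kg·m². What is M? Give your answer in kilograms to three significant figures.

1.87

I = I_cm + Md² = MR² + Md² = M·[1·(0.301)² + (0.267)²] = M·0.16189.
So M = 0.3027 / 0.16189 = 1.8698 kg.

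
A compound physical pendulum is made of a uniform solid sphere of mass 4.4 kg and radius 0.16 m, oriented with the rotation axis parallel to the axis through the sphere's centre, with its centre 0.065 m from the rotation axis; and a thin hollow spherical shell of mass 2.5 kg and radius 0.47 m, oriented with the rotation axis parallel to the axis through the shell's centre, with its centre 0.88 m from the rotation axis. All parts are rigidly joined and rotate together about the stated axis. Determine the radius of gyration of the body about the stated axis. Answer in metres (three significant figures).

Solid sphere: I_cm = (2/5)MR² = (2/5)(4.4)(0.16)² = 0.045056 kg m²; centre at d = 0.065 m, so I = I_cm + Md² gives I = 0.045056 + (4.4)(0.065)² = 0.063646 kg m².
Spherical shell: I_cm = (2/3)MR² = (2/3)(2.5)(0.47)² = 0.36817 kg m²; centre at d = 0.88 m, so I = I_cm + Md² gives I = 0.36817 + (2.5)(0.88)² = 2.3042 kg m².
Total I = 2.3678 kg m²; total mass M = 6.9 kg.
k = √(I/M) = √(2.3678/6.9) = 0.5858 m.

0.586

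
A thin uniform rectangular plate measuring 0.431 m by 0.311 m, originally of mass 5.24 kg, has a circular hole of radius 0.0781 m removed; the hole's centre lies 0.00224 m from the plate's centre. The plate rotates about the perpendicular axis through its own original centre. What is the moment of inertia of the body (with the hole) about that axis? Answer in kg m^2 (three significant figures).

Unpierced body about its centre: I₀ = (1/12)M(a²+b²) = (1/12)(5.24)[(0.431)² + (0.311)²] = 0.12335 kg m^2.
The removed disk has mass m = M·πr²/(ab) = (5.24)·π(0.0781)²/(0.431·0.311) = 0.74911 kg (same uniform areal density).
Its moment of inertia about the rotation axis (parallel-axis theorem): I_hole = (1/2)mr² + md² = (1/2)(0.74911)(0.0781)² + (0.74911)(0.00224)² = 0.0022884 kg m^2.
Treating the hole as negative mass, I = I₀ − I_hole = 0.12335 − 0.0022884 = 0.12106 kg m^2.

0.121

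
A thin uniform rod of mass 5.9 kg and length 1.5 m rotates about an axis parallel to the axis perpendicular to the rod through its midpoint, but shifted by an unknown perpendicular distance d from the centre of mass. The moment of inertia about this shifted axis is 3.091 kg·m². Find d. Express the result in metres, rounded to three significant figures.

About the centre-of-mass axis, I_cm = (1/12)ML² = (1/12)(5.9)(1.5)² = 1.1063 kg·m².
Parallel axis theorem: I = I_cm + Md², so Md² = 3.091 − 1.1063 = 1.9848 kg·m².
d = √(1.9848 / 5.9) = 0.58 m.

0.580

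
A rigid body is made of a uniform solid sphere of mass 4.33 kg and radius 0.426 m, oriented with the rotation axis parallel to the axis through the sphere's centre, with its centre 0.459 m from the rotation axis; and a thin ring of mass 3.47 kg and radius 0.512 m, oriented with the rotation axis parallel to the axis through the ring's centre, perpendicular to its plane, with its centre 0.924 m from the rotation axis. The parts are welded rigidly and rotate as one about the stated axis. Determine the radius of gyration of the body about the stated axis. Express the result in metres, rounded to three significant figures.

Solid sphere: I_cm = (2/5)MR² = (2/5)(4.33)(0.426)² = 0.31432 kg m²; centre at d = 0.459 m, so I = I_cm + Md² gives I = 0.31432 + (4.33)(0.459)² = 1.2266 kg m².
Thin ring: I_cm = MR² = (3.47)(0.512)² = 0.90964 kg m²; centre at d = 0.924 m, so I = I_cm + Md² gives I = 0.90964 + (3.47)(0.924)² = 3.8722 kg m².
Total I = 5.0988 kg m²; total mass M = 7.8 kg.
k = √(I/M) = √(5.0988/7.8) = 0.80851 m.

0.809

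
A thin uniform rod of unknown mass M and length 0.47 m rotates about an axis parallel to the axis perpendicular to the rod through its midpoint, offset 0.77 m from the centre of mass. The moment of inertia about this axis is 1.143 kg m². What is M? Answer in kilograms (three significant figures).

1.87

I = I_cm + Md² = (1/12)ML² + Md² = M·[0.0833333·(0.47)² + (0.77)²] = M·0.61131.
So M = 1.143 / 0.61131 = 1.8698 kg.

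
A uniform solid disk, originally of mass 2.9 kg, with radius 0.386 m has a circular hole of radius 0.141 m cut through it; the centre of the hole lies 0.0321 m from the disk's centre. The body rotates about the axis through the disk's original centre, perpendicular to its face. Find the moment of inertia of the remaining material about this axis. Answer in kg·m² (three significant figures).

0.212

Unpierced body about its centre: I₀ = (1/2)MR² = (1/2)(2.9)(0.386)² = 0.21604 kg·m².
The removed disk has mass m = M·(r/R)² = (2.9)(0.141/0.386)² = 0.38696 kg (same uniform areal density).
Its moment of inertia about the rotation axis (parallel-axis theorem): I_hole = (1/2)mr² + md² = (1/2)(0.38696)(0.141)² + (0.38696)(0.0321)² = 0.0042453 kg·m².
Treating the hole as negative mass, I = I₀ − I_hole = 0.21604 − 0.0042453 = 0.2118 kg·m².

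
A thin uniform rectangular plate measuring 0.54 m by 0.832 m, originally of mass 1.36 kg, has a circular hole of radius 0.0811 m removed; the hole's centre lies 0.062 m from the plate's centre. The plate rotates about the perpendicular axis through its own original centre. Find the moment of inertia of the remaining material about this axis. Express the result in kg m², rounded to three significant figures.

Unpierced body about its centre: I₀ = (1/12)M(a²+b²) = (1/12)(1.36)[(0.54)² + (0.832)²] = 0.1115 kg m².
The removed disk has mass m = M·πr²/(ab) = (1.36)·π(0.0811)²/(0.54·0.832) = 0.062548 kg (same uniform areal density).
Its moment of inertia about the rotation axis (parallel-axis theorem): I_hole = (1/2)mr² + md² = (1/2)(0.062548)(0.0811)² + (0.062548)(0.062)² = 0.00044613 kg m².
Treating the hole as negative mass, I = I₀ − I_hole = 0.1115 − 0.00044613 = 0.11105 kg m².

0.111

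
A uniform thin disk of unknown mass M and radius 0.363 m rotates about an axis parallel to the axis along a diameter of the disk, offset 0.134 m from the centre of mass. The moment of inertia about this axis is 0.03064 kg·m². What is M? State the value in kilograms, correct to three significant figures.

0.602

I = I_cm + Md² = (1/4)MR² + Md² = M·[0.25·(0.363)² + (0.134)²] = M·0.050898.
So M = 0.03064 / 0.050898 = 0.60199 kg.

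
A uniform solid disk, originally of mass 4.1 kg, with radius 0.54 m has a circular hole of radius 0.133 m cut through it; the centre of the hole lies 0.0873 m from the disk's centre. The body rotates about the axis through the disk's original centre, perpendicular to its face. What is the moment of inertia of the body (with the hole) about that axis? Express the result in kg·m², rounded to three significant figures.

Unpierced body about its centre: I₀ = (1/2)MR² = (1/2)(4.1)(0.54)² = 0.59778 kg·m².
The removed disk has mass m = M·(r/R)² = (4.1)(0.133/0.54)² = 0.24871 kg (same uniform areal density).
Its moment of inertia about the rotation axis (parallel-axis theorem): I_hole = (1/2)mr² + md² = (1/2)(0.24871)(0.133)² + (0.24871)(0.0873)² = 0.0040953 kg·m².
Treating the hole as negative mass, I = I₀ − I_hole = 0.59778 − 0.0040953 = 0.59368 kg·m².

0.594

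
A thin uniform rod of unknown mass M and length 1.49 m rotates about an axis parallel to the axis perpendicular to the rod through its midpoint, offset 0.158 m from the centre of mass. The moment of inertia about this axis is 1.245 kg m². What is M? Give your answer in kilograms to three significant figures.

I = I_cm + Md² = (1/12)ML² + Md² = M·[0.0833333·(1.49)² + (0.158)²] = M·0.20997.
So M = 1.245 / 0.20997 = 5.9294 kg.

5.93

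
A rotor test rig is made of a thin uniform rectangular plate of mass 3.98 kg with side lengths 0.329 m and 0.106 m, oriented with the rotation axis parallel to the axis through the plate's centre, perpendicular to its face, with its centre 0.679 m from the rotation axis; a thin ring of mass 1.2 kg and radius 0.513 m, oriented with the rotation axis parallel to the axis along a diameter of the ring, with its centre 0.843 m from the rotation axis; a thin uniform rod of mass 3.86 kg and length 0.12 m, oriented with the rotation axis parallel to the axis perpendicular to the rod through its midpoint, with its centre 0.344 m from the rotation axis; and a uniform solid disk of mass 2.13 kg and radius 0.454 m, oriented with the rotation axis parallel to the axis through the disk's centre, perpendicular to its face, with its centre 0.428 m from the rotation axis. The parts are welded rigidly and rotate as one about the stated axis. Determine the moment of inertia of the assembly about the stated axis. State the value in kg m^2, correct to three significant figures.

Rectangular plate: I_cm = (1/12)M(a²+b²) = (1/12)(3.98)[(0.329)² + (0.106)²] = 0.039627 kg m^2; centre at d = 0.679 m, so I = I_cm + Md² gives I = 0.039627 + (3.98)(0.679)² = 1.8746 kg m^2.
Thin ring: I_cm = (1/2)MR² = (1/2)(1.2)(0.513)² = 0.1579 kg m^2; centre at d = 0.843 m, so I = I_cm + Md² gives I = 0.1579 + (1.2)(0.843)² = 1.0107 kg m^2.
Thin rod: I_cm = (1/12)ML² = (1/12)(3.86)(0.12)² = 0.004632 kg m^2; centre at d = 0.344 m, so I = I_cm + Md² gives I = 0.004632 + (3.86)(0.344)² = 0.46141 kg m^2.
Solid disk: I_cm = (1/2)MR² = (1/2)(2.13)(0.454)² = 0.21951 kg m^2; centre at d = 0.428 m, so I = I_cm + Md² gives I = 0.21951 + (2.13)(0.428)² = 0.6097 kg m^2.
Total I = 1.8746 + 1.0107 + 0.46141 + 0.6097 = 3.9564 kg m^2.

3.96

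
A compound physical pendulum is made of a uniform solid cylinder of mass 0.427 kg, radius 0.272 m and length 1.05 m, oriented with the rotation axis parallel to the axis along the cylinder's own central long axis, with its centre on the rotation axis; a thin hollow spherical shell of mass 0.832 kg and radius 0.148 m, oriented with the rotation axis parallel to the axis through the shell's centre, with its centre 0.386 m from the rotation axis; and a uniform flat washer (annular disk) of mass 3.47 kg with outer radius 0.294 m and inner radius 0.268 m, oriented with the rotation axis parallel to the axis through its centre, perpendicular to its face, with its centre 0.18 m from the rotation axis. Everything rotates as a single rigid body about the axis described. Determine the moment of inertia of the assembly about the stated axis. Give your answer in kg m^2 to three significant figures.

0.539

Solid cylinder: I_cm = (1/2)MR² = (1/2)(0.427)(0.272)² = 0.015796 kg m^2; axis through the centre, so I = 0.015796 kg m^2.
Spherical shell: I_cm = (2/3)MR² = (2/3)(0.832)(0.148)² = 0.012149 kg m^2; centre at d = 0.386 m, so I = I_cm + Md² gives I = 0.012149 + (0.832)(0.386)² = 0.13611 kg m^2.
Annular disk: I_cm = (1/2)M(R²+r²) = (1/2)(3.47)[(0.294)² + (0.268)²] = 0.27458 kg m^2; centre at d = 0.18 m, so I = I_cm + Md² gives I = 0.27458 + (3.47)(0.18)² = 0.38701 kg m^2.
Total I = 0.015796 + 0.13611 + 0.38701 = 0.53892 kg m^2.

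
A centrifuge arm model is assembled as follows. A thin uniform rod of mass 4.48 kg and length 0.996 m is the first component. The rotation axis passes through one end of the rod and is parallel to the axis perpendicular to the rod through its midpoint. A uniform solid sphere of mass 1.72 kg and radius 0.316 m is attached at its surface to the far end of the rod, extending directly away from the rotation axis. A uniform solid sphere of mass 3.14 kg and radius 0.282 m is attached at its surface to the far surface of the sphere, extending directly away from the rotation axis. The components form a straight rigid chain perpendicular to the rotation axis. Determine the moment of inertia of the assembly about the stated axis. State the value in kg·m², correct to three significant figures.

16.1

Thin rod: I_cm = (1/12)ML² = (1/12)(4.48)(0.996)² = 0.37035 kg·m²; centre at d = 0.498 m, so I = I_cm + Md² gives I = 0.37035 + (4.48)(0.498)² = 1.4814 kg·m².
Solid sphere: I_cm = (2/5)MR² = (2/5)(1.72)(0.316)² = 0.068701 kg·m²; centre at d = 0.498 + 0.498 + 0.316 = 1.312 m, so I = I_cm + Md² gives I = 0.068701 + (1.72)(1.312)² = 3.0294 kg·m².
Solid sphere: I_cm = (2/5)MR² = (2/5)(3.14)(0.282)² = 0.099882 kg·m²; centre at d = 0.498 + 0.498 + 0.316 + 0.316 + 0.282 = 1.91 m, so I = I_cm + Md² gives I = 0.099882 + (3.14)(1.91)² = 11.555 kg·m².
Total I = 1.4814 + 3.0294 + 11.555 = 16.066 kg·m².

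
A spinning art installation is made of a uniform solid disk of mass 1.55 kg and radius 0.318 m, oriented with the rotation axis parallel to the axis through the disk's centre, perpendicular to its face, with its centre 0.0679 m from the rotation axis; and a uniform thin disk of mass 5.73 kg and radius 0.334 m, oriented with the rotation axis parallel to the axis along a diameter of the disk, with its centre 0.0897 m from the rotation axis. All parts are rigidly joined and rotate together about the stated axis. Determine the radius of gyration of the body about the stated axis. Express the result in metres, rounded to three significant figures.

0.200

Solid disk: I_cm = (1/2)MR² = (1/2)(1.55)(0.318)² = 0.078371 kg m^2; centre at d = 0.0679 m, so the parallel axis theorem gives I = 0.078371 + (1.55)(0.0679)² = 0.085517 kg m^2.
Thin disk: I_cm = (1/4)MR² = (1/4)(5.73)(0.334)² = 0.1598 kg m^2; centre at d = 0.0897 m, so the parallel axis theorem gives I = 0.1598 + (5.73)(0.0897)² = 0.20591 kg m^2.
Total I = 0.29143 kg m^2; total mass M = 7.28 kg.
k = √(I/M) = √(0.29143/7.28) = 0.20008 m.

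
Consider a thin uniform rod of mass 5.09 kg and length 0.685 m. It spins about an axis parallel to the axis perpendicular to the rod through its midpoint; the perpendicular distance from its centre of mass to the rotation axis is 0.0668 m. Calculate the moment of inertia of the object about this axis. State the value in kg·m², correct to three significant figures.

I_cm = (1/12)ML² = (1/12)(5.09)(0.685)² = 0.19903 kg·m²; centre at d = 0.0668 m, so the parallel axis theorem gives I = 0.19903 + (5.09)(0.0668)² = 0.22174 kg·m².

0.222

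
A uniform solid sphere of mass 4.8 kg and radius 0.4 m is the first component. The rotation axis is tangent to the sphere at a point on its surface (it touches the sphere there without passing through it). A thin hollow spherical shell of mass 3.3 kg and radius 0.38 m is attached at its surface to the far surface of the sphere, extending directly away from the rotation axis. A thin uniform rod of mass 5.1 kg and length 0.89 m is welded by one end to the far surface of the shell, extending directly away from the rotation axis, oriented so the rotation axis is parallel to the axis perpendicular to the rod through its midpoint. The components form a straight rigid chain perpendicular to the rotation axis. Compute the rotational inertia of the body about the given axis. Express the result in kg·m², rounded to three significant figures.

26.8

Solid sphere: I_cm = (2/5)MR² = (2/5)(4.8)(0.4)² = 0.3072 kg·m²; centre at d = 0.4 m, so I = I_cm + Md² gives I = 0.3072 + (4.8)(0.4)² = 1.0752 kg·m².
Spherical shell: I_cm = (2/3)MR² = (2/3)(3.3)(0.38)² = 0.31768 kg·m²; centre at d = 0.4 + 0.4 + 0.38 = 1.18 m, so I = I_cm + Md² gives I = 0.31768 + (3.3)(1.18)² = 4.9126 kg·m².
Thin rod: I_cm = (1/12)ML² = (1/12)(5.1)(0.89)² = 0.33664 kg·m²; centre at d = 0.4 + 0.4 + 0.38 + 0.38 + 0.445 = 2.005 m, so I = I_cm + Md² gives I = 0.33664 + (5.1)(2.005)² = 20.839 kg·m².
Total I = 1.0752 + 4.9126 + 20.839 = 26.827 kg·m².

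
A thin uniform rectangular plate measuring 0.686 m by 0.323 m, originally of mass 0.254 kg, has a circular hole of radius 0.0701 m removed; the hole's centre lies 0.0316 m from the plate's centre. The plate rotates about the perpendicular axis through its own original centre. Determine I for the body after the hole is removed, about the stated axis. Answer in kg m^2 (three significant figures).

Unpierced body about its centre: I₀ = (1/12)M(a²+b²) = (1/12)(0.254)[(0.686)² + (0.323)²] = 0.012169 kg m^2.
The removed disk has mass m = M·πr²/(ab) = (0.254)·π(0.0701)²/(0.686·0.323) = 0.017697 kg (same uniform areal density).
Its moment of inertia about the rotation axis (parallel-axis theorem): I_hole = (1/2)mr² + md² = (1/2)(0.017697)(0.0701)² + (0.017697)(0.0316)² = 6.1152e-05 kg m^2.
Treating the hole as negative mass, I = I₀ − I_hole = 0.012169 − 6.1152e-05 = 0.012108 kg m^2.

0.0121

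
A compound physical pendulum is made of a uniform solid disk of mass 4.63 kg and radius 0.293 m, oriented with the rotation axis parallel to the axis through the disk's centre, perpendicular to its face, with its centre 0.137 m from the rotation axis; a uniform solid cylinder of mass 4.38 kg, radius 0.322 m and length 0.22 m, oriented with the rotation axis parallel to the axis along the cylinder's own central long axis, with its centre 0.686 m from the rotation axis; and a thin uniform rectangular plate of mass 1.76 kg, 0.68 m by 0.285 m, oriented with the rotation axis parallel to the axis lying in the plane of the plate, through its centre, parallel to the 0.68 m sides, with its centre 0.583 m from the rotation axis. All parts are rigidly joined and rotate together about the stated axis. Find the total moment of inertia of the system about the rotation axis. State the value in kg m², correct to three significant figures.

Solid disk: I_cm = (1/2)MR² = (1/2)(4.63)(0.293)² = 0.19874 kg m²; centre at d = 0.137 m, so I = I_cm + Md² gives I = 0.19874 + (4.63)(0.137)² = 0.28564 kg m².
Solid cylinder: I_cm = (1/2)MR² = (1/2)(4.38)(0.322)² = 0.22707 kg m²; centre at d = 0.686 m, so I = I_cm + Md² gives I = 0.22707 + (4.38)(0.686)² = 2.2883 kg m².
Rectangular plate: I_cm = (1/12)Mb² = (1/12)(1.76)(0.285)² = 0.011913 kg m²; centre at d = 0.583 m, so I = I_cm + Md² gives I = 0.011913 + (1.76)(0.583)² = 0.61012 kg m².
Total I = 0.28564 + 2.2883 + 0.61012 = 3.184 kg m².

3.18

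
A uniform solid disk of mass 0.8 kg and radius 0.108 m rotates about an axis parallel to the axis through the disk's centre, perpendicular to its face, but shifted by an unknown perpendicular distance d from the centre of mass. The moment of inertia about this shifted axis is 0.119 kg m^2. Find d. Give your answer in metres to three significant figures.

0.378

About the centre-of-mass axis, I_cm = (1/2)MR² = (1/2)(0.8)(0.108)² = 0.0046656 kg m^2.
Parallel axis theorem: I = I_cm + Md², so Md² = 0.119 − 0.0046656 = 0.11433 kg m^2.
d = √(0.11433 / 0.8) = 0.37804 m.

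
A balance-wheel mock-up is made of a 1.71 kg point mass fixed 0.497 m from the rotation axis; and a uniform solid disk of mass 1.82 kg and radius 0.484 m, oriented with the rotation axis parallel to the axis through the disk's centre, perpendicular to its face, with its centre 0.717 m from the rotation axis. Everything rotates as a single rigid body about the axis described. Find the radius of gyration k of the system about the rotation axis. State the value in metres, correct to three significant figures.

Point mass: I_cm = 0; centre at d = 0.497 m, so the parallel axis theorem gives I = 0 + (1.71)(0.497)² = 0.42239 kg m².
Solid disk: I_cm = (1/2)MR² = (1/2)(1.82)(0.484)² = 0.21317 kg m²; centre at d = 0.717 m, so the parallel axis theorem gives I = 0.21317 + (1.82)(0.717)² = 1.1488 kg m².
Total I = 1.5712 kg m²; total mass M = 3.53 kg.
k = √(I/M) = √(1.5712/3.53) = 0.66716 m.

0.667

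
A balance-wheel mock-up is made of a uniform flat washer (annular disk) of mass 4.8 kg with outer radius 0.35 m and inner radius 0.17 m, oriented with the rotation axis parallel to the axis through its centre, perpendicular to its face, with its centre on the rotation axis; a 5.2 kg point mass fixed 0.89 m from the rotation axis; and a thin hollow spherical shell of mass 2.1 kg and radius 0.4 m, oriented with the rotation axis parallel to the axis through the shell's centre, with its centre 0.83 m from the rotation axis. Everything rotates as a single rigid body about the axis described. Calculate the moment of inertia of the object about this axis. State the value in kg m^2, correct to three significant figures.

Annular disk: I_cm = (1/2)M(R²+r²) = (1/2)(4.8)[(0.35)² + (0.17)²] = 0.36336 kg m^2; axis through the centre, so I = 0.36336 kg m^2.
Point mass: I_cm = 0; centre at d = 0.89 m, so I = I_cm + Md² gives I = 0 + (5.2)(0.89)² = 4.1189 kg m^2.
Spherical shell: I_cm = (2/3)MR² = (2/3)(2.1)(0.4)² = 0.224 kg m^2; centre at d = 0.83 m, so I = I_cm + Md² gives I = 0.224 + (2.1)(0.83)² = 1.6707 kg m^2.
Total I = 0.36336 + 4.1189 + 1.6707 = 6.153 kg m^2.

6.15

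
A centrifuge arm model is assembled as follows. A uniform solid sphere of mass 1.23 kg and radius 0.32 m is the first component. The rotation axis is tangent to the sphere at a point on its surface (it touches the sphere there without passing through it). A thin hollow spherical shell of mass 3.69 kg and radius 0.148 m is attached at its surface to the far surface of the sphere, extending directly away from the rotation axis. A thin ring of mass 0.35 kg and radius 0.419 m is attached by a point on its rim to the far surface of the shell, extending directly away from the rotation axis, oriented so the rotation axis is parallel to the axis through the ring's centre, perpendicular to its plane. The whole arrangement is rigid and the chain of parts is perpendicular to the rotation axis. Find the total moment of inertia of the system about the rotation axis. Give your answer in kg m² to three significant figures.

3.23

Solid sphere: I_cm = (2/5)MR² = (2/5)(1.23)(0.32)² = 0.050381 kg m²; centre at d = 0.32 m, so the parallel axis theorem gives I = 0.050381 + (1.23)(0.32)² = 0.17633 kg m².
Spherical shell: I_cm = (2/3)MR² = (2/3)(3.69)(0.148)² = 0.053884 kg m²; centre at d = 0.32 + 0.32 + 0.148 = 0.788 m, so the parallel axis theorem gives I = 0.053884 + (3.69)(0.788)² = 2.3452 kg m².
Thin ring: I_cm = MR² = (0.35)(0.419)² = 0.061446 kg m²; centre at d = 0.32 + 0.32 + 0.148 + 0.148 + 0.419 = 1.355 m, so the parallel axis theorem gives I = 0.061446 + (0.35)(1.355)² = 0.70406 kg m².
Total I = 0.17633 + 2.3452 + 0.70406 = 3.2256 kg m².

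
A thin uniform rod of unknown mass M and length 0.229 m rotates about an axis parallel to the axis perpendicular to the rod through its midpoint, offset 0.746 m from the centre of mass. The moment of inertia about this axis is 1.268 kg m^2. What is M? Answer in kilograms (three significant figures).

I = I_cm + Md² = (1/12)ML² + Md² = M·[0.0833333·(0.229)² + (0.746)²] = M·0.56089.
So M = 1.268 / 0.56089 = 2.2607 kg.

2.26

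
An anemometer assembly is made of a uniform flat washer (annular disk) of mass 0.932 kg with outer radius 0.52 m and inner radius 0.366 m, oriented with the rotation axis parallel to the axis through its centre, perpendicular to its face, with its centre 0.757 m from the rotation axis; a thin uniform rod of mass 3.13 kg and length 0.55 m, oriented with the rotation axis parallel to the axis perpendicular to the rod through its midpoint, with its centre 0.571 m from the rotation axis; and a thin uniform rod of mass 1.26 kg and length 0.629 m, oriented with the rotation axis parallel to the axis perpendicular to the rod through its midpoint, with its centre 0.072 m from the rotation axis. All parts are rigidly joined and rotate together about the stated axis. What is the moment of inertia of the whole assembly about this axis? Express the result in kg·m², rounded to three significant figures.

Annular disk: I_cm = (1/2)M(R²+r²) = (1/2)(0.932)[(0.52)² + (0.366)²] = 0.18843 kg·m²; centre at d = 0.757 m, so I = I_cm + Md² gives I = 0.18843 + (0.932)(0.757)² = 0.72251 kg·m².
Thin rod: I_cm = (1/12)ML² = (1/12)(3.13)(0.55)² = 0.078902 kg·m²; centre at d = 0.571 m, so I = I_cm + Md² gives I = 0.078902 + (3.13)(0.571)² = 1.0994 kg·m².
Thin rod: I_cm = (1/12)ML² = (1/12)(1.26)(0.629)² = 0.041542 kg·m²; centre at d = 0.072 m, so I = I_cm + Md² gives I = 0.041542 + (1.26)(0.072)² = 0.048074 kg·m².
Total I = 0.72251 + 1.0994 + 0.048074 = 1.87 kg·m².

1.87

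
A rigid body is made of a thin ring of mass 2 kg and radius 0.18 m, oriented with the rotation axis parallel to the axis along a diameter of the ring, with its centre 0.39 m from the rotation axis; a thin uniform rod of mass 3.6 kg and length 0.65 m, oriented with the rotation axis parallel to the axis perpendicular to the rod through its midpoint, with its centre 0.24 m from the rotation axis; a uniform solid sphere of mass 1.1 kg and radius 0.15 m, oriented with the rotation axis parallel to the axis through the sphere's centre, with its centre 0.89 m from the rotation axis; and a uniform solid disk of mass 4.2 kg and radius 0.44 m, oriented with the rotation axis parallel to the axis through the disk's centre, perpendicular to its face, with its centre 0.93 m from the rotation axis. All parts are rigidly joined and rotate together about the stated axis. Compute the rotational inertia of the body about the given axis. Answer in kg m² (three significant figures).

5.59

Thin ring: I_cm = (1/2)MR² = (1/2)(2)(0.18)² = 0.0324 kg m²; centre at d = 0.39 m, so the parallel axis theorem gives I = 0.0324 + (2)(0.39)² = 0.3366 kg m².
Thin rod: I_cm = (1/12)ML² = (1/12)(3.6)(0.65)² = 0.12675 kg m²; centre at d = 0.24 m, so the parallel axis theorem gives I = 0.12675 + (3.6)(0.24)² = 0.33411 kg m².
Solid sphere: I_cm = (2/5)MR² = (2/5)(1.1)(0.15)² = 0.0099 kg m²; centre at d = 0.89 m, so the parallel axis theorem gives I = 0.0099 + (1.1)(0.89)² = 0.88121 kg m².
Solid disk: I_cm = (1/2)MR² = (1/2)(4.2)(0.44)² = 0.40656 kg m²; centre at d = 0.93 m, so the parallel axis theorem gives I = 0.40656 + (4.2)(0.93)² = 4.0391 kg m².
Total I = 0.3366 + 0.33411 + 0.88121 + 4.0391 = 5.5911 kg m².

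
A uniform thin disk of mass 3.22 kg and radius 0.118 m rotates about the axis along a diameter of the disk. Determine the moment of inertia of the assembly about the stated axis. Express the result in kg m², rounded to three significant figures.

0.0112

I_cm = (1/4)MR² = (1/4)(3.22)(0.118)² = 0.011209 kg m²; axis through the centre, so I = 0.011209 kg m².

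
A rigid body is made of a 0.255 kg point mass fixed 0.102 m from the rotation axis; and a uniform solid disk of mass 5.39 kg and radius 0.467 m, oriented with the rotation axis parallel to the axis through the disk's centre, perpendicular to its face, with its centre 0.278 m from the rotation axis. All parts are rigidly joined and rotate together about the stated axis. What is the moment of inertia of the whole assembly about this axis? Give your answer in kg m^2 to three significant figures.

1.01

Point mass: I_cm = 0; centre at d = 0.102 m, so I = I_cm + Md² gives I = 0 + (0.255)(0.102)² = 0.002653 kg m^2.
Solid disk: I_cm = (1/2)MR² = (1/2)(5.39)(0.467)² = 0.58775 kg m^2; centre at d = 0.278 m, so I = I_cm + Md² gives I = 0.58775 + (5.39)(0.278)² = 1.0043 kg m^2.
Total I = 0.002653 + 1.0043 = 1.007 kg m^2.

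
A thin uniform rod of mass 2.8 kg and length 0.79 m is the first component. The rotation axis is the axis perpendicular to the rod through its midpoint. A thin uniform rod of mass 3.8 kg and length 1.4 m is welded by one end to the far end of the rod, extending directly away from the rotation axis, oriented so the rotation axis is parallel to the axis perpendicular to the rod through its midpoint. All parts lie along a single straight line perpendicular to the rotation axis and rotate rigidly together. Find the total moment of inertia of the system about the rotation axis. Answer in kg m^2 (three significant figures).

Thin rod: I_cm = (1/12)ML² = (1/12)(2.8)(0.79)² = 0.14562 kg m^2; axis through the centre, so I = 0.14562 kg m^2.
Thin rod: I_cm = (1/12)ML² = (1/12)(3.8)(1.4)² = 0.62067 kg m^2; centre at d = 0.395 + 0.7 = 1.095 m, so I = I_cm + Md² gives I = 0.62067 + (3.8)(1.095)² = 5.177 kg m^2.
Total I = 0.14562 + 5.177 = 5.3226 kg m^2.

5.32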